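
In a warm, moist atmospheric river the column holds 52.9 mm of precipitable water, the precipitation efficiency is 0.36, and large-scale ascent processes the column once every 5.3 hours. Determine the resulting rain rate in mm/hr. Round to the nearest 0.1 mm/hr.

R ≈ 3.6 mm/hr

Each overturning extracts ε × PW = 0.36 × 52.9 = 19.044 mm.
Rate = ε·PW / τ = 19.044 / 5.3 h = 3.6 mm/hr.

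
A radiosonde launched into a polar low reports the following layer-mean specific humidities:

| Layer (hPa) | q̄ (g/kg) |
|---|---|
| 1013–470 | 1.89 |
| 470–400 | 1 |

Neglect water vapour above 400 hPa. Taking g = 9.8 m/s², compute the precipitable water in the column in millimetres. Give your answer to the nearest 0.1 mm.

Precipitable water is the column-integrated vapour mass per unit area: PW = (1/g) Σ q̄ Δp, with q in kg/kg and Δp in Pa (1 kg/m² of water = 1 mm).
Layer 1013–470 hPa: Δp = 543 hPa = 54300 Pa, q̄ = 0.00189 kg/kg → 0.00189 × 54300 / 9.8 = 10.47 mm
Layer 470–400 hPa: Δp = 70 hPa = 7000 Pa, q̄ = 0.001 kg/kg → 0.001 × 7000 / 9.8 = 0.71 mm
PW = 10.47 + 0.71 = 11.18 ≈ 11.2 mm.

PW ≈ 11.2 mm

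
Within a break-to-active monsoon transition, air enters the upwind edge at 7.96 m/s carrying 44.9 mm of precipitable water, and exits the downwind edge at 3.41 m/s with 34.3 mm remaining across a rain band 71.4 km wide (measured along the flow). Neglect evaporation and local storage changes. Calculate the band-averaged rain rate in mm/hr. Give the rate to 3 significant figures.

R ≈ 12.1 mm/hr

Column moisture flux per unit crosswind length is F = V × PW.
Inflow: F_in = 7.96 × 44.9 = 357.404 mm·m/s
Outflow: F_out = 3.41 × 34.3 = 116.963 mm·m/s
Steady-state rate R = (F_in − F_out)/L = (357.404 − 116.963) / 71400 m = 3.368e-03 mm/s.
R = 3.368e-03 × 3600 = 12.1 mm/hr.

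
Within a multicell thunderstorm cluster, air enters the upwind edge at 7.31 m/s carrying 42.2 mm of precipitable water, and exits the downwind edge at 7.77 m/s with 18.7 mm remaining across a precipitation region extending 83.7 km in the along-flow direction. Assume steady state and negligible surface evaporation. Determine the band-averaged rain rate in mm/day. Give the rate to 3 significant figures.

R ≈ 168 mm/day

Column moisture flux per unit crosswind length is F = V × PW.
Inflow: F_in = 7.31 × 42.2 = 308.482 mm·m/s
Outflow: F_out = 7.77 × 18.7 = 145.299 mm·m/s
Steady-state rate R = (F_in − F_out)/L = (308.482 − 145.299) / 83700 m = 1.950e-03 mm/s.
R = 1.950e-03 × 3600 × 24 = 168 mm/day.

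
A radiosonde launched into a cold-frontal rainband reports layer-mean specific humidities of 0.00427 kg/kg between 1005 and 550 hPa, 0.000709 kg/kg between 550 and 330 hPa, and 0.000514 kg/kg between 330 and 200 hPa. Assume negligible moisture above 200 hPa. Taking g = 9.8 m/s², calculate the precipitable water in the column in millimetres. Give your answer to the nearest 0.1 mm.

Precipitable water is the column-integrated vapour mass per unit area: PW = (1/g) Σ q̄ Δp, with q in kg/kg and Δp in Pa (1 kg/m² of water = 1 mm).
Layer 1005–550 hPa: Δp = 455 hPa = 45500 Pa, q̄ = 0.00427 kg/kg → 0.00427 × 45500 / 9.8 = 19.82 mm
Layer 550–330 hPa: Δp = 220 hPa = 22000 Pa, q̄ = 0.000709 kg/kg → 0.000709 × 22000 / 9.8 = 1.59 mm
Layer 330–200 hPa: Δp = 130 hPa = 13000 Pa, q̄ = 0.000514 kg/kg → 0.000514 × 13000 / 9.8 = 0.68 mm
PW = 19.82 + 1.59 + 0.68 = 22.09 ≈ 22.1 mm.

PW ≈ 22.1 mm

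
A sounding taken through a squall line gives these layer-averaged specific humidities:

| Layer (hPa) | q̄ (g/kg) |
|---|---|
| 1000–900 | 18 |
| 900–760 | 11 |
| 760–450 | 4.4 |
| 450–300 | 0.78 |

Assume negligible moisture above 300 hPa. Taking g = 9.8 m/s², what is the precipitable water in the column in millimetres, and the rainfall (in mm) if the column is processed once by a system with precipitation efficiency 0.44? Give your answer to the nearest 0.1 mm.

PW ≈ 49.2 mm; rainfall ≈ 21.6 mm

Precipitable water is the column-integrated vapour mass per unit area: PW = (1/g) Σ q̄ Δp, with q in kg/kg and Δp in Pa (1 kg/m² of water = 1 mm).
Layer 1000–900 hPa: Δp = 100 hPa = 10000 Pa, q̄ = 0.018 kg/kg → 0.018 × 10000 / 9.8 = 18.37 mm
Layer 900–760 hPa: Δp = 140 hPa = 14000 Pa, q̄ = 0.011 kg/kg → 0.011 × 14000 / 9.8 = 15.71 mm
Layer 760–450 hPa: Δp = 310 hPa = 31000 Pa, q̄ = 0.0044 kg/kg → 0.0044 × 31000 / 9.8 = 13.92 mm
Layer 450–300 hPa: Δp = 150 hPa = 15000 Pa, q̄ = 0.00078 kg/kg → 0.00078 × 15000 / 9.8 = 1.19 mm
PW = 18.37 + 15.71 + 13.92 + 1.19 = 49.19 ≈ 49.2 mm.
Rainfall = ε × PW = 0.44 × 49.2 = 21.6 mm.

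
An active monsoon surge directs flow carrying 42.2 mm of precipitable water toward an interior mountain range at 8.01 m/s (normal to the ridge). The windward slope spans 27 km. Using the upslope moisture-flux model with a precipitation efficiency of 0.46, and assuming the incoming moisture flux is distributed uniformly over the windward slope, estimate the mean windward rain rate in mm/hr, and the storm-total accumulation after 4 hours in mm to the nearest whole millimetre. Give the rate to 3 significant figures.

Incoming column moisture flux per unit ridge length: F = V × PW = 8.01 × 42.2 = 338.022 mm·m/s.
Spread over the 27 km slope with efficiency ε = 0.46: R = ε·F/W = 0.46 × 338.022 / 27000 m = 5.759e-03 mm/s.
R = 5.759e-03 × 3600 = 20.7 mm/hr.
Over 4 h: total = 20.7 × 4 = 82.8 ≈ 83 mm.

R ≈ 20.7 mm/hr; total ≈ 83 mm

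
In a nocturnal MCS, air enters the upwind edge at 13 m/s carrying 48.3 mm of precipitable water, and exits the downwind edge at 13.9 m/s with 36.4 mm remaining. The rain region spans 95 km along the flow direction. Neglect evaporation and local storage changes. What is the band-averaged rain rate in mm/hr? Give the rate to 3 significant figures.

R ≈ 4.62 mm/hr

Column moisture flux per unit crosswind length is F = V × PW.
Inflow: F_in = 13 × 48.3 = 627.9 mm·m/s
Outflow: F_out = 13.9 × 36.4 = 505.96 mm·m/s
Steady-state rate R = (F_in − F_out)/L = (627.9 − 505.96) / 95000 m = 1.284e-03 mm/s.
R = 1.284e-03 × 3600 = 4.62 mm/hr.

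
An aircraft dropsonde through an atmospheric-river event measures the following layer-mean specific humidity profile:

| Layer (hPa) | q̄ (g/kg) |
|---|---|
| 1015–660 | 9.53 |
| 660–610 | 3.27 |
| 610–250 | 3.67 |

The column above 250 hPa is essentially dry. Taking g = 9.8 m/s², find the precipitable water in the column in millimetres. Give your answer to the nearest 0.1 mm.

PW ≈ 49.7 mm

Precipitable water is the column-integrated vapour mass per unit area: PW = (1/g) Σ q̄ Δp, with q in kg/kg and Δp in Pa (1 kg/m² of water = 1 mm).
Layer 1015–660 hPa: Δp = 355 hPa = 35500 Pa, q̄ = 0.00953 kg/kg → 0.00953 × 35500 / 9.8 = 34.52 mm
Layer 660–610 hPa: Δp = 50 hPa = 5000 Pa, q̄ = 0.00327 kg/kg → 0.00327 × 5000 / 9.8 = 1.67 mm
Layer 610–250 hPa: Δp = 360 hPa = 36000 Pa, q̄ = 0.00367 kg/kg → 0.00367 × 36000 / 9.8 = 13.48 mm
PW = 34.52 + 1.67 + 13.48 = 49.67 ≈ 49.7 mm.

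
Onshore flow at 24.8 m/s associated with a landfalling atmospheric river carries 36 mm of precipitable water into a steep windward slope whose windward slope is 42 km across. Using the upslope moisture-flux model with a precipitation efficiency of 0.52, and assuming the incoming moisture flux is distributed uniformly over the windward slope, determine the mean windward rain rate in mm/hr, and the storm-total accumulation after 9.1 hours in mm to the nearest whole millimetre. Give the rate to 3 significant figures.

R ≈ 39.8 mm/hr; total ≈ 362 mm

Incoming column moisture flux per unit ridge length: F = V × PW = 24.8 × 36 = 892.8 mm·m/s.
Spread over the 42 km slope with efficiency ε = 0.52: R = ε·F/W = 0.52 × 892.8 / 42000 m = 1.105e-02 mm/s.
R = 1.105e-02 × 3600 = 39.8 mm/hr.
Over 9.1 h: total = 39.8 × 9.1 = 362.18 ≈ 362 mm.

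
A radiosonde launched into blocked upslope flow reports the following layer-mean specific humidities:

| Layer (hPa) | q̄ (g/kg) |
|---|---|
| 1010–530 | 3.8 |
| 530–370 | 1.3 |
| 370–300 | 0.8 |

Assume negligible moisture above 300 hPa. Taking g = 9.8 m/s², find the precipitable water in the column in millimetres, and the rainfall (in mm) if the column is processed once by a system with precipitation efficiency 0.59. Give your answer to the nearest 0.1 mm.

PW ≈ 21.3 mm; rainfall ≈ 12.6 mm

Precipitable water is the column-integrated vapour mass per unit area: PW = (1/g) Σ q̄ Δp, with q in kg/kg and Δp in Pa (1 kg/m² of water = 1 mm).
Layer 1010–530 hPa: Δp = 480 hPa = 48000 Pa, q̄ = 0.0038 kg/kg → 0.0038 × 48000 / 9.8 = 18.61 mm
Layer 530–370 hPa: Δp = 160 hPa = 16000 Pa, q̄ = 0.0013 kg/kg → 0.0013 × 16000 / 9.8 = 2.12 mm
Layer 370–300 hPa: Δp = 70 hPa = 7000 Pa, q̄ = 0.0008 kg/kg → 0.0008 × 7000 / 9.8 = 0.57 mm
PW = 18.61 + 2.12 + 0.57 = 21.30 ≈ 21.3 mm.
Rainfall = ε × PW = 0.59 × 21.3 = 12.6 mm.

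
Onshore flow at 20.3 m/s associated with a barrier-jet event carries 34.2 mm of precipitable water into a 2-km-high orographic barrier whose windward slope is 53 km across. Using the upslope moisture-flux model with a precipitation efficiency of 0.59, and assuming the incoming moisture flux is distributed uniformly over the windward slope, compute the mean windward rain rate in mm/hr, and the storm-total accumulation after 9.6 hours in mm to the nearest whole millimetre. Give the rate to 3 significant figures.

Incoming column moisture flux per unit ridge length: F = V × PW = 20.3 × 34.2 = 694.26 mm·m/s.
Spread over the 53 km slope with efficiency ε = 0.59: R = ε·F/W = 0.59 × 694.26 / 53000 m = 7.729e-03 mm/s.
R = 7.729e-03 × 3600 = 27.8 mm/hr.
Over 9.6 h: total = 27.8 × 9.6 = 266.88 ≈ 267 mm.

R ≈ 27.8 mm/hr; total ≈ 267 mm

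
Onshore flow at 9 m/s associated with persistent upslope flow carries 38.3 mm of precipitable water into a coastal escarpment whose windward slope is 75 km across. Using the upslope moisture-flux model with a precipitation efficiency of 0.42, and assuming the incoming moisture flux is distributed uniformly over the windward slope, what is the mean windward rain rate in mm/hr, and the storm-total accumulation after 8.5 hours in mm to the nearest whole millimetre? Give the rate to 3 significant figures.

Incoming column moisture flux per unit ridge length: F = V × PW = 9 × 38.3 = 344.7 mm·m/s.
Spread over the 75 km slope with efficiency ε = 0.42: R = ε·F/W = 0.42 × 344.7 / 75000 m = 1.930e-03 mm/s.
R = 1.930e-03 × 3600 = 6.95 mm/hr.
Over 8.5 h: total = 6.95 × 8.5 = 59.075 ≈ 59 mm.

R ≈ 6.95 mm/hr; total ≈ 59 mm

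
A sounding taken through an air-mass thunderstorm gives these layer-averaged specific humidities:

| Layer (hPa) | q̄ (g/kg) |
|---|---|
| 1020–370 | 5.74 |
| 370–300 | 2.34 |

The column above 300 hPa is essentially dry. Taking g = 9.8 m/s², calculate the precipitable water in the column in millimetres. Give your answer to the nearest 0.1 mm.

Precipitable water is the column-integrated vapour mass per unit area: PW = (1/g) Σ q̄ Δp, with q in kg/kg and Δp in Pa (1 kg/m² of water = 1 mm).
Layer 1020–370 hPa: Δp = 650 hPa = 65000 Pa, q̄ = 0.00574 kg/kg → 0.00574 × 65000 / 9.8 = 38.07 mm
Layer 370–300 hPa: Δp = 70 hPa = 7000 Pa, q̄ = 0.00234 kg/kg → 0.00234 × 7000 / 9.8 = 1.67 mm
PW = 38.07 + 1.67 = 39.74 ≈ 39.7 mm.

PW ≈ 39.7 mm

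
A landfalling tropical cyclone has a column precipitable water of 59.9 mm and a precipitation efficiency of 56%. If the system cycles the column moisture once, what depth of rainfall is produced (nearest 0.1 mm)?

rainfall ≈ 33.5 mm

Rainfall = ε × PW = 0.56 × 59.9 = 33.5 mm.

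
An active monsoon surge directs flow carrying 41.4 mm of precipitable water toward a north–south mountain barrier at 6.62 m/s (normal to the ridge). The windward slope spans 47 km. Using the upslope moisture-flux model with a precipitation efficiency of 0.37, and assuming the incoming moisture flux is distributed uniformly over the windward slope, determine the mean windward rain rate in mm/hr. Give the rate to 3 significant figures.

Incoming column moisture flux per unit ridge length: F = V × PW = 6.62 × 41.4 = 274.068 mm·m/s.
Spread over the 47 km slope with efficiency ε = 0.37: R = ε·F/W = 0.37 × 274.068 / 47000 m = 2.158e-03 mm/s.
R = 2.158e-03 × 3600 = 7.77 mm/hr.

R ≈ 7.77 mm/hr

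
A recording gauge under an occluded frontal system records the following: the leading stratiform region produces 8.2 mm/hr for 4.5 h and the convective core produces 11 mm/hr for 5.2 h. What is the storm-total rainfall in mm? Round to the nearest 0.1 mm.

Total = Σ Rᵢ Δtᵢ = 8.2 × 4.5 + 11 × 5.2
      = 36.9 + 57.2 = 94.1 mm.

total ≈ 94.1 mm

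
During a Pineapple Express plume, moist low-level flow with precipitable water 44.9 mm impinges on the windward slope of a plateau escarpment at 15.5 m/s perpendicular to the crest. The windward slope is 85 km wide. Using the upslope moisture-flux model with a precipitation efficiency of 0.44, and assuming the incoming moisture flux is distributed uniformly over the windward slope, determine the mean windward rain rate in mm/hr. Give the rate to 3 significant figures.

R ≈ 13.0 mm/hr

Incoming column moisture flux per unit ridge length: F = V × PW = 15.5 × 44.9 = 695.95 mm·m/s.
Spread over the 85 km slope with efficiency ε = 0.44: R = ε·F/W = 0.44 × 695.95 / 85000 m = 3.603e-03 mm/s.
R = 3.603e-03 × 3600 = 13.0 mm/hr.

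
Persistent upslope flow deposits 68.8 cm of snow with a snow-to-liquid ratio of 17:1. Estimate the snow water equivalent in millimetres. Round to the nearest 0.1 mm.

SWE = snow depth / ratio = 68.8 cm / 17 = 4.047 cm = 40.5 mm.

SWE ≈ 40.5 mm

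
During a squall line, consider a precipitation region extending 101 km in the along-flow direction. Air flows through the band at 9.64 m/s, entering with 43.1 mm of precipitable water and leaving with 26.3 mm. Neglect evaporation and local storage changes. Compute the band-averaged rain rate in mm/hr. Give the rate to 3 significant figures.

R ≈ 5.77 mm/hr

Column moisture flux per unit crosswind length is F = V × PW.
Inflow: F_in = 9.64 × 43.1 = 415.484 mm·m/s
Outflow: F_out = 9.64 × 26.3 = 253.532 mm·m/s
Steady-state rate R = (F_in − F_out)/L = (415.484 − 253.532) / 101000 m = 1.603e-03 mm/s.
R = 1.603e-03 × 3600 = 5.77 mm/hr.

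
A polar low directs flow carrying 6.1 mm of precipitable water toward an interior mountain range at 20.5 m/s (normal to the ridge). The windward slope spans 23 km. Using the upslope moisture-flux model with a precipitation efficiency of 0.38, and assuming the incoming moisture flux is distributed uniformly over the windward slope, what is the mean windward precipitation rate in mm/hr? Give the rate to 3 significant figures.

R ≈ 7.44 mm/hr

Incoming column moisture flux per unit ridge length: F = V × PW = 20.5 × 6.1 = 125.05 mm·m/s.
Spread over the 23 km slope with efficiency ε = 0.38: R = ε·F/W = 0.38 × 125.05 / 23000 m = 2.066e-03 mm/s.
R = 2.066e-03 × 3600 = 7.44 mm/hr.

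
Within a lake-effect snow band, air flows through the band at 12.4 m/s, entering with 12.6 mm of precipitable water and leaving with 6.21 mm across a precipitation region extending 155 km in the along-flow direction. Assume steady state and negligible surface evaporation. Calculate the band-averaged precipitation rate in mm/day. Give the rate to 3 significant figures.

R ≈ 44.2 mm/day

Column moisture flux per unit crosswind length is F = V × PW.
Inflow: F_in = 12.4 × 12.6 = 156.24 mm·m/s
Outflow: F_out = 12.4 × 6.21 = 77.004 mm·m/s
Steady-state rate R = (F_in − F_out)/L = (156.24 − 77.004) / 155000 m = 5.112e-04 mm/s.
R = 5.112e-04 × 3600 × 24 = 44.2 mm/day.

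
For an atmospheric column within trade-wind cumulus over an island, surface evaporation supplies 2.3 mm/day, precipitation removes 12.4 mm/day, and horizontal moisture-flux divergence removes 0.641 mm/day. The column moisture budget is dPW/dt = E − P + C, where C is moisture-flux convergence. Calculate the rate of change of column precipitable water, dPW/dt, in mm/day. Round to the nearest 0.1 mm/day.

dPW/dt ≈ -10.7 mm/day

dPW/dt = E − P + C = 2.3 − 12.4 + (-0.641) = -10.7 mm/day.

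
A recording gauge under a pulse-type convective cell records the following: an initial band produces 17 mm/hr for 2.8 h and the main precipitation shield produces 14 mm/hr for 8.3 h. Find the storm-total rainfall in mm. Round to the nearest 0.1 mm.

Total = Σ Rᵢ Δtᵢ = 17 × 2.8 + 14 × 8.3
      = 47.6 + 116.2 = 163.8 mm.

total ≈ 163.8 mm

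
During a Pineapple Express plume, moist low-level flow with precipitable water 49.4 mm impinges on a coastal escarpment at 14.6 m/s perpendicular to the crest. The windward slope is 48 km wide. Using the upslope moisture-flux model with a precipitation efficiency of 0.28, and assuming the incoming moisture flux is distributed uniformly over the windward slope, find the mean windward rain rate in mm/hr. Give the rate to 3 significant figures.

Incoming column moisture flux per unit ridge length: F = V × PW = 14.6 × 49.4 = 721.24 mm·m/s.
Spread over the 48 km slope with efficiency ε = 0.28: R = ε·F/W = 0.28 × 721.24 / 48000 m = 4.207e-03 mm/s.
R = 4.207e-03 × 3600 = 15.1 mm/hr.

R ≈ 15.1 mm/hr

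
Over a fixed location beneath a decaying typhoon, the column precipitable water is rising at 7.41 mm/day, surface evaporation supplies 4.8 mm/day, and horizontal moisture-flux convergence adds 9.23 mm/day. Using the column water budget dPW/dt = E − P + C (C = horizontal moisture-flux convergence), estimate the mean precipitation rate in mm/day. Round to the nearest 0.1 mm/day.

dPW/dt = +7.41 mm/day.
P = E + C − dPW/dt = 4.8 + (9.23) − (+7.41) = 6.6 mm/day.

P ≈ 6.6 mm/day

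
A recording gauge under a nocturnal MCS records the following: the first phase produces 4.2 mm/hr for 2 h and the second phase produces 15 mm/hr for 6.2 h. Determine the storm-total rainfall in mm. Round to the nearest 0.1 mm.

Total = Σ Rᵢ Δtᵢ = 4.2 × 2 + 15 × 6.2
      = 8.4 + 93 = 101.4 mm.

total ≈ 101.4 mm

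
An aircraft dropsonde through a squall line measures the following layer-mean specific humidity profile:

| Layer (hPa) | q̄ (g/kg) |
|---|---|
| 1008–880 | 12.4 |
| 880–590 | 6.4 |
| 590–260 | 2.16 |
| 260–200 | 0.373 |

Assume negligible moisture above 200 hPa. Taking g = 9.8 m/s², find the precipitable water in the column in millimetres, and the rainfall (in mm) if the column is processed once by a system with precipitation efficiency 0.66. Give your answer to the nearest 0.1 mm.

PW ≈ 42.6 mm; rainfall ≈ 28.1 mm

Precipitable water is the column-integrated vapour mass per unit area: PW = (1/g) Σ q̄ Δp, with q in kg/kg and Δp in Pa (1 kg/m² of water = 1 mm).
Layer 1008–880 hPa: Δp = 128 hPa = 12800 Pa, q̄ = 0.0124 kg/kg → 0.0124 × 12800 / 9.8 = 16.20 mm
Layer 880–590 hPa: Δp = 290 hPa = 29000 Pa, q̄ = 0.0064 kg/kg → 0.0064 × 29000 / 9.8 = 18.94 mm
Layer 590–260 hPa: Δp = 330 hPa = 33000 Pa, q̄ = 0.00216 kg/kg → 0.00216 × 33000 / 9.8 = 7.27 mm
Layer 260–200 hPa: Δp = 60 hPa = 6000 Pa, q̄ = 0.000373 kg/kg → 0.000373 × 6000 / 9.8 = 0.23 mm
PW = 16.20 + 18.94 + 7.27 + 0.23 = 42.64 ≈ 42.6 mm.
Rainfall = ε × PW = 0.66 × 42.6 = 28.1 mm.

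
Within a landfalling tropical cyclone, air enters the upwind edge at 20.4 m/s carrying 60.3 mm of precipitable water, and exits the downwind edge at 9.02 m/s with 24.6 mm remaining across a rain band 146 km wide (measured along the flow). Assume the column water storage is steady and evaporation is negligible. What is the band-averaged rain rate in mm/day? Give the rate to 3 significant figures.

Column moisture flux per unit crosswind length is F = V × PW.
Inflow: F_in = 20.4 × 60.3 = 1230.12 mm·m/s
Outflow: F_out = 9.02 × 24.6 = 221.892 mm·m/s
Steady-state rate R = (F_in − F_out)/L = (1230.12 − 221.892) / 146000 m = 6.906e-03 mm/s.
R = 6.906e-03 × 3600 × 24 = 597 mm/day.

R ≈ 597 mm/day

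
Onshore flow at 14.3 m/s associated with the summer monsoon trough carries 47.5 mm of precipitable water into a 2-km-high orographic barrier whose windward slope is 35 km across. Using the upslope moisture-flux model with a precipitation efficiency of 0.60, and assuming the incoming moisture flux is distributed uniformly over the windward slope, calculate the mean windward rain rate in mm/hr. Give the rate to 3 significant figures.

R ≈ 41.9 mm/hr

Incoming column moisture flux per unit ridge length: F = V × PW = 14.3 × 47.5 = 679.25 mm·m/s.
Spread over the 35 km slope with efficiency ε = 0.60: R = ε·F/W = 0.60 × 679.25 / 35000 m = 1.164e-02 mm/s.
R = 1.164e-02 × 3600 = 41.9 mm/hr.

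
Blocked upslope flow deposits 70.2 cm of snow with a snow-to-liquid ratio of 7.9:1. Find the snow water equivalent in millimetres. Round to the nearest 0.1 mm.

SWE = snow depth / ratio = 70.2 cm / 7.9 = 8.886 cm = 88.9 mm.

SWE ≈ 88.9 mm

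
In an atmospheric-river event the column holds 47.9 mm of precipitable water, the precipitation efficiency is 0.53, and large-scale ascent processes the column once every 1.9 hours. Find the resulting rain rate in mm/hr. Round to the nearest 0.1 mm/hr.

R ≈ 13.4 mm/hr

Each overturning extracts ε × PW = 0.53 × 47.9 = 25.387 mm.
Rate = ε·PW / τ = 25.387 / 1.9 h = 13.4 mm/hr.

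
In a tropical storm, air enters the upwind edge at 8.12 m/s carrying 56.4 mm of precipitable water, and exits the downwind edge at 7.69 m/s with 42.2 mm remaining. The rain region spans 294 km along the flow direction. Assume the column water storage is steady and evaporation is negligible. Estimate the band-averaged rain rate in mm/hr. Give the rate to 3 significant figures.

Column moisture flux per unit crosswind length is F = V × PW.
Inflow: F_in = 8.12 × 56.4 = 457.968 mm·m/s
Outflow: F_out = 7.69 × 42.2 = 324.518 mm·m/s
Steady-state rate R = (F_in − F_out)/L = (457.968 − 324.518) / 294000 m = 4.539e-04 mm/s.
R = 4.539e-04 × 3600 = 1.63 mm/hr.

R ≈ 1.63 mm/hr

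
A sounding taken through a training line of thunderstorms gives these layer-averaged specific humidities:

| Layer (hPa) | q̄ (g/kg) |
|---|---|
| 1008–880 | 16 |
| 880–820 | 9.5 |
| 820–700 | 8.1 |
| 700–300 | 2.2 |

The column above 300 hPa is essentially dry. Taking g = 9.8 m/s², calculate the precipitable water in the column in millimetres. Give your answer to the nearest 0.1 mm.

PW ≈ 45.6 mm

Precipitable water is the column-integrated vapour mass per unit area: PW = (1/g) Σ q̄ Δp, with q in kg/kg and Δp in Pa (1 kg/m² of water = 1 mm).
Layer 1008–880 hPa: Δp = 128 hPa = 12800 Pa, q̄ = 0.016 kg/kg → 0.016 × 12800 / 9.8 = 20.90 mm
Layer 880–820 hPa: Δp = 60 hPa = 6000 Pa, q̄ = 0.0095 kg/kg → 0.0095 × 6000 / 9.8 = 5.82 mm
Layer 820–700 hPa: Δp = 120 hPa = 12000 Pa, q̄ = 0.0081 kg/kg → 0.0081 × 12000 / 9.8 = 9.92 mm
Layer 700–300 hPa: Δp = 400 hPa = 40000 Pa, q̄ = 0.0022 kg/kg → 0.0022 × 40000 / 9.8 = 8.98 mm
PW = 20.90 + 5.82 + 9.92 + 8.98 = 45.62 ≈ 45.6 mm.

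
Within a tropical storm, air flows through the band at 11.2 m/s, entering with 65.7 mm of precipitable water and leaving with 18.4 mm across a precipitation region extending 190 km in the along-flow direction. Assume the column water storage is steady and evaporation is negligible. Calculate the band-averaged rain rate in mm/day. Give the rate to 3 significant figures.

Column moisture flux per unit crosswind length is F = V × PW.
Inflow: F_in = 11.2 × 65.7 = 735.84 mm·m/s
Outflow: F_out = 11.2 × 18.4 = 206.08 mm·m/s
Steady-state rate R = (F_in − F_out)/L = (735.84 − 206.08) / 190000 m = 2.788e-03 mm/s.
R = 2.788e-03 × 3600 × 24 = 241 mm/day.

R ≈ 241 mm/day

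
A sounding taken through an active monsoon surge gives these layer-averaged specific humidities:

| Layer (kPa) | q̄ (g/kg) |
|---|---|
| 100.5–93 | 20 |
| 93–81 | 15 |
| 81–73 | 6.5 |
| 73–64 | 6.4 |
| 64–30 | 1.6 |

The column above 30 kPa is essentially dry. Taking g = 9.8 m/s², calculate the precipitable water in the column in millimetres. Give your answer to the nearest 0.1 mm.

Precipitable water is the column-integrated vapour mass per unit area: PW = (1/g) Σ q̄ Δp, with q in kg/kg and Δp in Pa (1 kg/m² of water = 1 mm).
Layer 100.5–93 kPa: Δp = 75 hPa = 7500 Pa, q̄ = 0.02 kg/kg → 0.02 × 7500 / 9.8 = 15.31 mm
Layer 93–81 kPa: Δp = 120 hPa = 12000 Pa, q̄ = 0.015 kg/kg → 0.015 × 12000 / 9.8 = 18.37 mm
Layer 81–73 kPa: Δp = 80 hPa = 8000 Pa, q̄ = 0.0065 kg/kg → 0.0065 × 8000 / 9.8 = 5.31 mm
Layer 73–64 kPa: Δp = 90 hPa = 9000 Pa, q̄ = 0.0064 kg/kg → 0.0064 × 9000 / 9.8 = 5.88 mm
Layer 64–30 kPa: Δp = 340 hPa = 34000 Pa, q̄ = 0.0016 kg/kg → 0.0016 × 34000 / 9.8 = 5.55 mm
PW = 15.31 + 18.37 + 5.31 + 5.88 + 5.55 = 50.42 ≈ 50.4 mm.

PW ≈ 50.4 mm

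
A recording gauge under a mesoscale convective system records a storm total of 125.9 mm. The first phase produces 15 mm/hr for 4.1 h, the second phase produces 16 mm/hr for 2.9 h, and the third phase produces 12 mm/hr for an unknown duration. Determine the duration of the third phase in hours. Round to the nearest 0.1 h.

duration ≈ 1.5 h

Known phases: 15 × 4.1 + 16 × 2.9 = 61.5 + 46.4 = 107.9 mm.
Remaining depth = 125.9 − 107.9 = 18 mm.
Duration = 18 / 12 = 1.5 h.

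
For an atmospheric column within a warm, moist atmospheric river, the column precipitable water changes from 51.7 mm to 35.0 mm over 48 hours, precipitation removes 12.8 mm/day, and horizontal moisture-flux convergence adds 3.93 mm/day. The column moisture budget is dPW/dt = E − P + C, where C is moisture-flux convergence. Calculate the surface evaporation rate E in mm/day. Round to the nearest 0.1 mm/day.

E ≈ 0.5 mm/day

dPW/dt = (35.0 − 51.7) mm / (48/24 day) = -8.350 mm/day.
E = dPW/dt + P − C = (-8.350) + 12.8 − (3.93) = 0.5 mm/day.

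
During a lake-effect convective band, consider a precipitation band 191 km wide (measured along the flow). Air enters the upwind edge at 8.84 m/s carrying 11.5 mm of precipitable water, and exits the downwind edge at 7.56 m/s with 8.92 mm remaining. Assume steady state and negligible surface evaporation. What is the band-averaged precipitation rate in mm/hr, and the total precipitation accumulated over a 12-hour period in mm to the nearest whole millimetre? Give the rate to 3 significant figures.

Column moisture flux per unit crosswind length is F = V × PW.
Inflow: F_in = 8.84 × 11.5 = 101.66 mm·m/s
Outflow: F_out = 7.56 × 8.92 = 67.4352 mm·m/s
Steady-state rate R = (F_in − F_out)/L = (101.66 − 67.4352) / 191000 m = 1.792e-04 mm/s.
R = 1.792e-04 × 3600 = 0.645 mm/hr.
Over 12 h: total = 0.645 × 12 = 7.74 ≈ 8 mm.

R ≈ 0.645 mm/hr; total ≈ 8 mm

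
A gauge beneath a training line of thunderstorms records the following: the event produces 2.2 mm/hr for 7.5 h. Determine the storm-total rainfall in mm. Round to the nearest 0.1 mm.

total ≈ 16.5 mm

Total = Σ Rᵢ Δtᵢ = 2.2 × 7.5
      = 16.5 = 16.5 mm.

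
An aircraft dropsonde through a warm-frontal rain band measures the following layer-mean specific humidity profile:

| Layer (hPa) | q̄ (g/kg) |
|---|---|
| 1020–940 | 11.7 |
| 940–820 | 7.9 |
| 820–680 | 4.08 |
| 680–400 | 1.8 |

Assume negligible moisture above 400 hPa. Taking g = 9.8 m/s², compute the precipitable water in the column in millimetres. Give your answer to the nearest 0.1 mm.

PW ≈ 30.2 mm

Precipitable water is the column-integrated vapour mass per unit area: PW = (1/g) Σ q̄ Δp, with q in kg/kg and Δp in Pa (1 kg/m² of water = 1 mm).
Layer 1020–940 hPa: Δp = 80 hPa = 8000 Pa, q̄ = 0.0117 kg/kg → 0.0117 × 8000 / 9.8 = 9.55 mm
Layer 940–820 hPa: Δp = 120 hPa = 12000 Pa, q̄ = 0.0079 kg/kg → 0.0079 × 12000 / 9.8 = 9.67 mm
Layer 820–680 hPa: Δp = 140 hPa = 14000 Pa, q̄ = 0.00408 kg/kg → 0.00408 × 14000 / 9.8 = 5.83 mm
Layer 680–400 hPa: Δp = 280 hPa = 28000 Pa, q̄ = 0.0018 kg/kg → 0.0018 × 28000 / 9.8 = 5.14 mm
PW = 9.55 + 9.67 + 5.83 + 5.14 = 30.19 ≈ 30.2 mm.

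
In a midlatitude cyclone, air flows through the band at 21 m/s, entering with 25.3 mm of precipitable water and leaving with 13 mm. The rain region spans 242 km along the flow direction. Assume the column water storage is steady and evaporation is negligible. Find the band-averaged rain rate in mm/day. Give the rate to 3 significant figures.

R ≈ 92.2 mm/day

Column moisture flux per unit crosswind length is F = V × PW.
Inflow: F_in = 21 × 25.3 = 531.3 mm·m/s
Outflow: F_out = 21 × 13 = 273 mm·m/s
Steady-state rate R = (F_in − F_out)/L = (531.3 − 273) / 242000 m = 1.067e-03 mm/s.
R = 1.067e-03 × 3600 × 24 = 92.2 mm/day.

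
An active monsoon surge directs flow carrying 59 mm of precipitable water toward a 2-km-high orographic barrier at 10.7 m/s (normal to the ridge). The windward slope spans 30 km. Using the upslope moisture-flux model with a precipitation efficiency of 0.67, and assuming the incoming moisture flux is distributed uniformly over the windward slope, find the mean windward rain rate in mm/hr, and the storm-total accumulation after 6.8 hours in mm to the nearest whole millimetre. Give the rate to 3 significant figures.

R ≈ 50.8 mm/hr; total ≈ 345 mm

Incoming column moisture flux per unit ridge length: F = V × PW = 10.7 × 59 = 631.3 mm·m/s.
Spread over the 30 km slope with efficiency ε = 0.67: R = ε·F/W = 0.67 × 631.3 / 30000 m = 1.410e-02 mm/s.
R = 1.410e-02 × 3600 = 50.8 mm/hr.
Over 6.8 h: total = 50.8 × 6.8 = 345.44 ≈ 345 mm.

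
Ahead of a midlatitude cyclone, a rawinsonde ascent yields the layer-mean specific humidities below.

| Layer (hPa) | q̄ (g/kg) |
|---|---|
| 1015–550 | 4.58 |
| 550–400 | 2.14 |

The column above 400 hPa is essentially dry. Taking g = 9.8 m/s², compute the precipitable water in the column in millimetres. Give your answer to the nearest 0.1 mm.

PW ≈ 25.0 mm

Precipitable water is the column-integrated vapour mass per unit area: PW = (1/g) Σ q̄ Δp, with q in kg/kg and Δp in Pa (1 kg/m² of water = 1 mm).
Layer 1015–550 hPa: Δp = 465 hPa = 46500 Pa, q̄ = 0.00458 kg/kg → 0.00458 × 46500 / 9.8 = 21.73 mm
Layer 550–400 hPa: Δp = 150 hPa = 15000 Pa, q̄ = 0.00214 kg/kg → 0.00214 × 15000 / 9.8 = 3.28 mm
PW = 21.73 + 3.28 = 25.01 ≈ 25.0 mm.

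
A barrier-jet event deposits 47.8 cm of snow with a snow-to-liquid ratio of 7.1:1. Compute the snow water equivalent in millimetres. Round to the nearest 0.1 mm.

SWE ≈ 67.3 mm

SWE = snow depth / ratio = 47.8 cm / 7.1 = 6.732 cm = 67.3 mm.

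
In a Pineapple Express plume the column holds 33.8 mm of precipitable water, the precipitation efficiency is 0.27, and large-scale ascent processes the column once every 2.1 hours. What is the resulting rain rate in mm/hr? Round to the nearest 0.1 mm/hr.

Each overturning extracts ε × PW = 0.27 × 33.8 = 9.126 mm.
Rate = ε·PW / τ = 9.126 / 2.1 h = 4.3 mm/hr.

R ≈ 4.3 mm/hr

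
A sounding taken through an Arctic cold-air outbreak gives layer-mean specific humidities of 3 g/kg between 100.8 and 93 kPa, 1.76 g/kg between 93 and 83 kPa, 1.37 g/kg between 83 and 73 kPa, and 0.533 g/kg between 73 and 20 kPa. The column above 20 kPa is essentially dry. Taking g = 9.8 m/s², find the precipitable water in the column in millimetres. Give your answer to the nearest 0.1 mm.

Precipitable water is the column-integrated vapour mass per unit area: PW = (1/g) Σ q̄ Δp, with q in kg/kg and Δp in Pa (1 kg/m² of water = 1 mm).
Layer 100.8–93 kPa: Δp = 78 hPa = 7800 Pa, q̄ = 0.003 kg/kg → 0.003 × 7800 / 9.8 = 2.39 mm
Layer 93–83 kPa: Δp = 100 hPa = 10000 Pa, q̄ = 0.00176 kg/kg → 0.00176 × 10000 / 9.8 = 1.80 mm
Layer 83–73 kPa: Δp = 100 hPa = 10000 Pa, q̄ = 0.00137 kg/kg → 0.00137 × 10000 / 9.8 = 1.40 mm
Layer 73–20 kPa: Δp = 530 hPa = 53000 Pa, q̄ = 0.000533 kg/kg → 0.000533 × 53000 / 9.8 = 2.88 mm
PW = 2.39 + 1.80 + 1.40 + 2.88 = 8.47 ≈ 8.5 mm.

PW ≈ 8.5 mm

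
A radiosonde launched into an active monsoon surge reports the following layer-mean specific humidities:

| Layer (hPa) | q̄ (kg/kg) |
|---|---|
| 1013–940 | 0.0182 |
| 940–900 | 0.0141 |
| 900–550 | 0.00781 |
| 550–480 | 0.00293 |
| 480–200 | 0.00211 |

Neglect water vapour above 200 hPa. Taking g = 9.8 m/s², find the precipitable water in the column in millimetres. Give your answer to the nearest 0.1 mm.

Precipitable water is the column-integrated vapour mass per unit area: PW = (1/g) Σ q̄ Δp, with q in kg/kg and Δp in Pa (1 kg/m² of water = 1 mm).
Layer 1013–940 hPa: Δp = 73 hPa = 7300 Pa, q̄ = 0.0182 kg/kg → 0.0182 × 7300 / 9.8 = 13.56 mm
Layer 940–900 hPa: Δp = 40 hPa = 4000 Pa, q̄ = 0.0141 kg/kg → 0.0141 × 4000 / 9.8 = 5.76 mm
Layer 900–550 hPa: Δp = 350 hPa = 35000 Pa, q̄ = 0.00781 kg/kg → 0.00781 × 35000 / 9.8 = 27.89 mm
Layer 550–480 hPa: Δp = 70 hPa = 7000 Pa, q̄ = 0.00293 kg/kg → 0.00293 × 7000 / 9.8 = 2.09 mm
Layer 480–200 hPa: Δp = 280 hPa = 28000 Pa, q̄ = 0.00211 kg/kg → 0.00211 × 28000 / 9.8 = 6.03 mm
PW = 13.56 + 5.76 + 27.89 + 2.09 + 6.03 = 55.33 ≈ 55.3 mm.

PW ≈ 55.3 mm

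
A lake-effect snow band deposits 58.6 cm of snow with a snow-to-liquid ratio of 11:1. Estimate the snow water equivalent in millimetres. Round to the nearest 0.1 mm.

SWE ≈ 53.3 mm

SWE = snow depth / ratio = 58.6 cm / 11 = 5.327 cm = 53.3 mm.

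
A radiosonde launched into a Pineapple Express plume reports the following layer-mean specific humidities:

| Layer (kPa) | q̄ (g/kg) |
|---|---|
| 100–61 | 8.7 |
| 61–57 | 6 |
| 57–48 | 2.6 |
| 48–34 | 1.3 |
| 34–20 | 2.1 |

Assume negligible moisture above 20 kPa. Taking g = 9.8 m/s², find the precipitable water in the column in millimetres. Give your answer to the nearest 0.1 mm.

Precipitable water is the column-integrated vapour mass per unit area: PW = (1/g) Σ q̄ Δp, with q in kg/kg and Δp in Pa (1 kg/m² of water = 1 mm).
Layer 100–61 kPa: Δp = 390 hPa = 39000 Pa, q̄ = 0.0087 kg/kg → 0.0087 × 39000 / 9.8 = 34.62 mm
Layer 61–57 kPa: Δp = 40 hPa = 4000 Pa, q̄ = 0.006 kg/kg → 0.006 × 4000 / 9.8 = 2.45 mm
Layer 57–48 kPa: Δp = 90 hPa = 9000 Pa, q̄ = 0.0026 kg/kg → 0.0026 × 9000 / 9.8 = 2.39 mm
Layer 48–34 kPa: Δp = 140 hPa = 14000 Pa, q̄ = 0.0013 kg/kg → 0.0013 × 14000 / 9.8 = 1.86 mm
Layer 34–20 kPa: Δp = 140 hPa = 14000 Pa, q̄ = 0.0021 kg/kg → 0.0021 × 14000 / 9.8 = 3.00 mm
PW = 34.62 + 2.45 + 2.39 + 1.86 + 3.00 = 44.32 ≈ 44.3 mm.

PW ≈ 44.3 mm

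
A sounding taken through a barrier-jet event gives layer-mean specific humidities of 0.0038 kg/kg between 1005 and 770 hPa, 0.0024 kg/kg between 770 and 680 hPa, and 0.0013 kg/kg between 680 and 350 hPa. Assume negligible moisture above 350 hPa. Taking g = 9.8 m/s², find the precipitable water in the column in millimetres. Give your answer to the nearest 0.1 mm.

PW ≈ 15.7 mm

Precipitable water is the column-integrated vapour mass per unit area: PW = (1/g) Σ q̄ Δp, with q in kg/kg and Δp in Pa (1 kg/m² of water = 1 mm).
Layer 1005–770 hPa: Δp = 235 hPa = 23500 Pa, q̄ = 0.0038 kg/kg → 0.0038 × 23500 / 9.8 = 9.11 mm
Layer 770–680 hPa: Δp = 90 hPa = 9000 Pa, q̄ = 0.0024 kg/kg → 0.0024 × 9000 / 9.8 = 2.20 mm
Layer 680–350 hPa: Δp = 330 hPa = 33000 Pa, q̄ = 0.0013 kg/kg → 0.0013 × 33000 / 9.8 = 4.38 mm
PW = 9.11 + 2.20 + 4.38 = 15.69 ≈ 15.7 mm.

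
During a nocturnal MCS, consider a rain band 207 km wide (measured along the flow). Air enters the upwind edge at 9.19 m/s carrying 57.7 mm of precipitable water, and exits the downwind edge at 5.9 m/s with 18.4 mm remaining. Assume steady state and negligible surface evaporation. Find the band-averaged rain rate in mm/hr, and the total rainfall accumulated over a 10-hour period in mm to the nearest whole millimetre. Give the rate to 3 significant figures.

Column moisture flux per unit crosswind length is F = V × PW.
Inflow: F_in = 9.19 × 57.7 = 530.263 mm·m/s
Outflow: F_out = 5.9 × 18.4 = 108.56 mm·m/s
Steady-state rate R = (F_in − F_out)/L = (530.263 − 108.56) / 207000 m = 2.037e-03 mm/s.
R = 2.037e-03 × 3600 = 7.33 mm/hr.
Over 10 h: total = 7.33 × 10 = 73.3 ≈ 73 mm.

R ≈ 7.33 mm/hr; total ≈ 73 mm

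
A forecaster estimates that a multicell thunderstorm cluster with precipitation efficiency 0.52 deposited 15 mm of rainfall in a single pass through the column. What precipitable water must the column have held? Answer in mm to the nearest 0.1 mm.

PW = rainfall / ε = 15 / 0.52 = 28.8 mm.

PW ≈ 28.8 mm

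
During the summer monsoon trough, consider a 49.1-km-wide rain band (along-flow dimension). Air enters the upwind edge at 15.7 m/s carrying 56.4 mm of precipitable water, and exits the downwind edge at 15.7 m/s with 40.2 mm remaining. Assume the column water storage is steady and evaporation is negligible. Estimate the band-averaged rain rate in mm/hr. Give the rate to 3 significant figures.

Column moisture flux per unit crosswind length is F = V × PW.
Inflow: F_in = 15.7 × 56.4 = 885.48 mm·m/s
Outflow: F_out = 15.7 × 40.2 = 631.14 mm·m/s
Steady-state rate R = (F_in − F_out)/L = (885.48 − 631.14) / 49100 m = 5.180e-03 mm/s.
R = 5.180e-03 × 3600 = 18.6 mm/hr.

R ≈ 18.6 mm/hr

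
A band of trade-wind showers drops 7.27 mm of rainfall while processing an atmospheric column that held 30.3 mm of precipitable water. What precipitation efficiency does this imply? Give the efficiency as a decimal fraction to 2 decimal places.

ε = rainfall / PW = 7.27 / 30.3 = 0.24.

ε ≈ 0.24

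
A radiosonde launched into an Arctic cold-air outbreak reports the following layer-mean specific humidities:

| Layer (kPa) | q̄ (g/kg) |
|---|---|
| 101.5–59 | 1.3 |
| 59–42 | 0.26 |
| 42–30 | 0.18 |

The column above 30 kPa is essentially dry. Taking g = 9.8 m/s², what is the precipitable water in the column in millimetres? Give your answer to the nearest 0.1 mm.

Precipitable water is the column-integrated vapour mass per unit area: PW = (1/g) Σ q̄ Δp, with q in kg/kg and Δp in Pa (1 kg/m² of water = 1 mm).
Layer 101.5–59 kPa: Δp = 425 hPa = 42500 Pa, q̄ = 0.0013 kg/kg → 0.0013 × 42500 / 9.8 = 5.64 mm
Layer 59–42 kPa: Δp = 170 hPa = 17000 Pa, q̄ = 0.00026 kg/kg → 0.00026 × 17000 / 9.8 = 0.45 mm
Layer 42–30 kPa: Δp = 120 hPa = 12000 Pa, q̄ = 0.00018 kg/kg → 0.00018 × 12000 / 9.8 = 0.22 mm
PW = 5.64 + 0.45 + 0.22 = 6.31 ≈ 6.3 mm.

PW ≈ 6.3 mm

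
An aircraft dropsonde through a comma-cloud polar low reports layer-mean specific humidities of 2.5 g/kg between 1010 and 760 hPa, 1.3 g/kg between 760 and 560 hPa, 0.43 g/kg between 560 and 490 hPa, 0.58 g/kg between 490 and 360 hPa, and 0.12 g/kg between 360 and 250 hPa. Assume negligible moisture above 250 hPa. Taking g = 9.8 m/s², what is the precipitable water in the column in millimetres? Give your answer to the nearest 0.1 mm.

PW ≈ 10.2 mm

Precipitable water is the column-integrated vapour mass per unit area: PW = (1/g) Σ q̄ Δp, with q in kg/kg and Δp in Pa (1 kg/m² of water = 1 mm).
Layer 1010–760 hPa: Δp = 250 hPa = 25000 Pa, q̄ = 0.0025 kg/kg → 0.0025 × 25000 / 9.8 = 6.38 mm
Layer 760–560 hPa: Δp = 200 hPa = 20000 Pa, q̄ = 0.0013 kg/kg → 0.0013 × 20000 / 9.8 = 2.65 mm
Layer 560–490 hPa: Δp = 70 hPa = 7000 Pa, q̄ = 0.00043 kg/kg → 0.00043 × 7000 / 9.8 = 0.31 mm
Layer 490–360 hPa: Δp = 130 hPa = 13000 Pa, q̄ = 0.00058 kg/kg → 0.00058 × 13000 / 9.8 = 0.77 mm
Layer 360–250 hPa: Δp = 110 hPa = 11000 Pa, q̄ = 0.00012 kg/kg → 0.00012 × 11000 / 9.8 = 0.13 mm
PW = 6.38 + 2.65 + 0.31 + 0.77 + 0.13 = 10.24 ≈ 10.2 mm.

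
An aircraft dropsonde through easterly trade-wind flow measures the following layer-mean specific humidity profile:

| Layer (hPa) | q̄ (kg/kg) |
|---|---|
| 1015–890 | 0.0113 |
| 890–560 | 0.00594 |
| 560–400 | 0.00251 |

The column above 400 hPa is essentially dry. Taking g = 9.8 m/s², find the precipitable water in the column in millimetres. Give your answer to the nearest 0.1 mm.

Precipitable water is the column-integrated vapour mass per unit area: PW = (1/g) Σ q̄ Δp, with q in kg/kg and Δp in Pa (1 kg/m² of water = 1 mm).
Layer 1015–890 hPa: Δp = 125 hPa = 12500 Pa, q̄ = 0.0113 kg/kg → 0.0113 × 12500 / 9.8 = 14.41 mm
Layer 890–560 hPa: Δp = 330 hPa = 33000 Pa, q̄ = 0.00594 kg/kg → 0.00594 × 33000 / 9.8 = 20.00 mm
Layer 560–400 hPa: Δp = 160 hPa = 16000 Pa, q̄ = 0.00251 kg/kg → 0.00251 × 16000 / 9.8 = 4.10 mm
PW = 14.41 + 20.00 + 4.10 = 38.51 ≈ 38.5 mm.

PW ≈ 38.5 mm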